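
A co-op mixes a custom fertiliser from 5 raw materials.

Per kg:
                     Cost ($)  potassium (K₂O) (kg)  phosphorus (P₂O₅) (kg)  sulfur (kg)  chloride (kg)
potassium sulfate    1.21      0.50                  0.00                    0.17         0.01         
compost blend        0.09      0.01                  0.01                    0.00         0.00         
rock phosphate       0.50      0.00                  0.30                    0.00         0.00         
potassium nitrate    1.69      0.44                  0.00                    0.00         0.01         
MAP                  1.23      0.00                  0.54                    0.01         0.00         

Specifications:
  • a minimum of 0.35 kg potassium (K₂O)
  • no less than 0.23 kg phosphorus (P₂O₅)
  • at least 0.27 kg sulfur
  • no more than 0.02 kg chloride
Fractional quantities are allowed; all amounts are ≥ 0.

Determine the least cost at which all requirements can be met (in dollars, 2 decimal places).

$2.31

Set it up as a linear program. Let x1 = kg of potassium sulfate, x2 = kg of compost blend, x3 = kg of rock phosphate, x4 = kg of potassium nitrate, x5 = kg of MAP.
Minimize 1.21x1 + 0.09x2 + 0.5x3 + 1.69x4 + 1.23x5 with:
  0.5x1 + 0.01x2 + 0.44x4 ≥ 0.35   (potassium (K₂O))
  0.01x2 + 0.3x3 + 0.54x5 ≥ 0.23   (phosphorus (P₂O₅))
  0.17x1 + 0.01x5 ≥ 0.27   (sulfur)
  0.01x1 + 0.01x4 ≤ 0.02   (chloride)
  x1, x2, x3, x4, x5 ≥ 0.
At the optimum only potassium sulfate, rock phosphate are positive (compost blend, potassium nitrate, MAP = 0). There the phosphorus (P₂O₅) and sulfur constraints are tight.
Solving gives x1 = 1.5882, x3 = 0.76667.
Objective = 1.21·1.5882 + 0.5·0.76667 = 2.3051.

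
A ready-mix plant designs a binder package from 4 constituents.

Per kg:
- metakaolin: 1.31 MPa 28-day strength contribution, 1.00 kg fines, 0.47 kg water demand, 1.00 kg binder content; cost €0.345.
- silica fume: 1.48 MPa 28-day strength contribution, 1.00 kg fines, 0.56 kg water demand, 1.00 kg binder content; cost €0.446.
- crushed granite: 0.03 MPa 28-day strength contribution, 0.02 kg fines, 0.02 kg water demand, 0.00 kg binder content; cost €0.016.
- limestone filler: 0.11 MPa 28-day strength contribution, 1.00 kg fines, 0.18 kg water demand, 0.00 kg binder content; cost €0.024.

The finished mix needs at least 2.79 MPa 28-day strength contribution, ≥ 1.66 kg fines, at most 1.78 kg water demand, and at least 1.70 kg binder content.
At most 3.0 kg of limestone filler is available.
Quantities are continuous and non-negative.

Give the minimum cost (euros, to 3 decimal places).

€0.720

This is a linear program. Let x1 = kg of metakaolin, x2 = kg of silica fume, x3 = kg of crushed granite, x4 = kg of limestone filler.
Minimize 0.345x1 + 0.446x2 + 0.016x3 + 0.024x4 with:
  1.31x1 + 1.48x2 + 0.03x3 + 0.11x4 ≥ 2.79   (28-day strength contribution)
  1x1 + 1x2 + 0.02x3 + 1x4 ≥ 1.66   (fines)
  0.47x1 + 0.56x2 + 0.02x3 + 0.18x4 ≤ 1.78   (water demand)
  1x1 + 1x2 ≥ 1.7   (binder content)
  x4 ≤ 3
  x1, x2, x3, x4 ≥ 0.
The cheapest feasible vertex uses only metakaolin, limestone filler; silica fume, crushed granite are not used. Binding constraints: 28-day strength contribution and the limestone filler cap.
That vertex is x1 = 1.878, x4 = 3.
Objective = 0.345·1.878 + 0.024·3 = 0.71991.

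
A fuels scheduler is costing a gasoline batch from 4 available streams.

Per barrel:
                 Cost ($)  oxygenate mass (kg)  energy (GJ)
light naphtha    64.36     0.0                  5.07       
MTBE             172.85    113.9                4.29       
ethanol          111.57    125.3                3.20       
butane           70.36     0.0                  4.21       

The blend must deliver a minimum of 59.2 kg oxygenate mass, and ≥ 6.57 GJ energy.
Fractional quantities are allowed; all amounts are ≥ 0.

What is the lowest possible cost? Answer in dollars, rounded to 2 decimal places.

$116.92

Let x1 = barrels of light naphtha, x2 = barrels of MTBE, x3 = barrels of ethanol, x4 = barrels of butane.
min 64.36x1 + 172.85x2 + 111.57x3 + 70.36x4 s.t.:
  113.9x2 + 125.3x3 ≥ 59.2   (oxygenate mass)
  5.07x1 + 4.29x2 + 3.2x3 + 4.21x4 ≥ 6.57   (energy)
  x1, x2, x3, x4 ≥ 0.
At the optimum only light naphtha, ethanol are positive (MTBE, butane = 0). The oxygenate mass and energy requirements are met with equality.
So light naphtha = 0.99765 barrels, ethanol = 0.47247 barrels.
Cost = 64.36·0.99765 + 111.57·0.47247 = 116.9222.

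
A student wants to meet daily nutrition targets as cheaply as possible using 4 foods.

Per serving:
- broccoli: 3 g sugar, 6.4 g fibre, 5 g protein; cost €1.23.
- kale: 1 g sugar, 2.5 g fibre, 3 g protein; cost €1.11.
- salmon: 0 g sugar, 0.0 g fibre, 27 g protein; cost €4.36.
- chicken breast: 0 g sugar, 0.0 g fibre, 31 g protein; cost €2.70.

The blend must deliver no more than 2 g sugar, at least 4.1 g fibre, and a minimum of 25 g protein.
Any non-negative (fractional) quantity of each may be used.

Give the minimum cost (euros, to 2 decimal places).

€2.69

Let x1 = servings of broccoli, x2 = servings of kale, x3 = servings of salmon, x4 = servings of chicken breast.
Minimize 1.23x1 + 1.11x2 + 4.36x3 + 2.7x4 s.t.:
  3x1 + 1x2 ≤ 2   (sugar)
  6.4x1 + 2.5x2 ≥ 4.1   (fibre)
  5x1 + 3x2 + 27x3 + 31x4 ≥ 25   (protein)
  x1, x2, x3, x4 ≥ 0.
The minimum-cost mix takes nothing from kale, salmon — only broccoli, chicken breast. The fibre and protein requirements are met with equality.
So broccoli = 0.6406 servings, chicken breast = 0.7031 servings.
Objective = 1.23·0.6406 + 2.7·0.7031 = 2.6863.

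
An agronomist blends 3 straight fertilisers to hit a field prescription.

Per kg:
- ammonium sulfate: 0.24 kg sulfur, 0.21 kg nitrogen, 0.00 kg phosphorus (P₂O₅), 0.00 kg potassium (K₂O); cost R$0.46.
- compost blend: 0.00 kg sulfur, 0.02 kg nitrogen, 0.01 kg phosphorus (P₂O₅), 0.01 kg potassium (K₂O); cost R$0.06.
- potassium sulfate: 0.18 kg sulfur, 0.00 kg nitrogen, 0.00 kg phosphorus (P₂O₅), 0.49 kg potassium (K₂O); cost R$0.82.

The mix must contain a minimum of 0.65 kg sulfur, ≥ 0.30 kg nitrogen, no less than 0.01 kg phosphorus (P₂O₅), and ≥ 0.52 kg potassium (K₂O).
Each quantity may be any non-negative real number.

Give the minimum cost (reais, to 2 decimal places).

R$1.80

Treat it as an LP. Let x1 = kg of ammonium sulfate, x2 = kg of compost blend, x3 = kg of potassium sulfate.
Minimise 0.46x1 + 0.06x2 + 0.82x3 s.t.:
  0.24x1 + 0.18x3 ≥ 0.65   (sulfur)
  0.21x1 + 0.02x2 ≥ 0.3   (nitrogen)
  0.01x2 ≥ 0.01   (phosphorus (P₂O₅))
  0.01x2 + 0.49x3 ≥ 0.52   (potassium (K₂O))
  x1, x2, x3 ≥ 0.
All 3 inputs are positive at the optimum. Binding constraints: sulfur, phosphorus (P₂O₅), potassium (K₂O).
Solving gives x1 = 1.928, x2 = 1, x3 = 1.041.
Cost = 0.46·1.928 + 0.06·1 + 0.82·1.041 = 1.8005.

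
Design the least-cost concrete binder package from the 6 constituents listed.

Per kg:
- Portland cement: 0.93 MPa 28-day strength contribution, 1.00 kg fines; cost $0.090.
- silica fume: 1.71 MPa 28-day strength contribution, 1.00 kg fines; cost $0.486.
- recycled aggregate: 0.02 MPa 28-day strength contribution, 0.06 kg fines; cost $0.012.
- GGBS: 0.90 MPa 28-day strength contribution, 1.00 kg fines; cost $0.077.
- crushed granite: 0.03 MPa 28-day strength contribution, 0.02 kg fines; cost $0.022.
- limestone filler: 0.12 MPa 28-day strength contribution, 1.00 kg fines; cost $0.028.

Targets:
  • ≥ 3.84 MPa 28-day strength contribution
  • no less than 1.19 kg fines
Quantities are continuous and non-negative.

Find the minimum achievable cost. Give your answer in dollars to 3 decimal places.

$0.329

Set it up as a linear program. Let x1 = kg of Portland cement, x2 = kg of silica fume, x3 = kg of recycled aggregate, x4 = kg of GGBS, x5 = kg of crushed granite, x6 = kg of limestone filler.
min 0.09x1 + 0.486x2 + 0.012x3 + 0.077x4 + 0.022x5 + 0.028x6 s.t.:
  0.93x1 + 1.71x2 + 0.02x3 + 0.9x4 + 0.03x5 + 0.12x6 ≥ 3.84   (28-day strength contribution)
  1x1 + 1x2 + 0.06x3 + 1x4 + 0.02x5 + 1x6 ≥ 1.19   (fines)
  x1, x2, x3, x4, x5, x6 ≥ 0.
The cheapest feasible vertex uses only GGBS; Portland cement, silica fume, recycled aggregate, crushed granite, limestone filler are not used. There the 28-day strength contribution constraint is tight.
Solving gives x4 = 4.267.
Objective = 0.077·4.267 = 0.32856.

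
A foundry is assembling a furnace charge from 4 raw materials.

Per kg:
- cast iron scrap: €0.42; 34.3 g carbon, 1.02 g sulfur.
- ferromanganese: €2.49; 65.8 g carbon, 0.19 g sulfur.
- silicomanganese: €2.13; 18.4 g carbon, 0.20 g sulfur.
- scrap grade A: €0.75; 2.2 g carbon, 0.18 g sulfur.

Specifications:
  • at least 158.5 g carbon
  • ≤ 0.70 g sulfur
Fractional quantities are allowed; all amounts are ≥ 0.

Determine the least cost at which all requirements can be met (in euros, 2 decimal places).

Let x1 = kg of cast iron scrap, x2 = kg of ferromanganese, x3 = kg of silicomanganese, x4 = kg of scrap grade A.
Minimize 0.42x1 + 2.49x2 + 2.13x3 + 0.75x4 subject to:
  34.3x1 + 65.8x2 + 18.4x3 + 2.2x4 ≥ 158.5   (carbon)
  1.02x1 + 0.19x2 + 0.2x3 + 0.18x4 ≤ 0.7   (sulfur)
  x1, x2, x3, x4 ≥ 0.
The optimal basis is {cast iron scrap, ferromanganese}; silicomanganese, scrap grade A drop out. There the carbon and sulfur constraints are tight.
Solving gives x1 = 0.2631, x2 = 2.272.
Total cost: 0.42·0.2631 + 2.49·2.272 = 5.7678.

€5.77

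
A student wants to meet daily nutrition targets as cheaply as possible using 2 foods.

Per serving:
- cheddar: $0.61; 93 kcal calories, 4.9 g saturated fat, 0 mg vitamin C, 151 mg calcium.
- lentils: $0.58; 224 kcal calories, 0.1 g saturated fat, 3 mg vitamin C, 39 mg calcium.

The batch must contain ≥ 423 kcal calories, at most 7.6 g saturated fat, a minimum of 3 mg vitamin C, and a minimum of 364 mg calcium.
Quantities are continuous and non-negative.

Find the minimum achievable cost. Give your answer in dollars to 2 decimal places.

Set it up as a linear program. Let x1 = servings of cheddar, x2 = servings of lentils.
min 0.61x1 + 0.58x2 subject to:
  93x1 + 224x2 ≥ 423   (calories)
  4.9x1 + 0.1x2 ≤ 7.6   (saturated fat)
  3x2 ≥ 3   (vitamin C)
  151x1 + 39x2 ≥ 364   (calcium)
  x1, x2 ≥ 0.
Both inputs are positive at the optimum. The saturated fat and calcium requirements are met with equality.
Optimal quantities: cheddar = 1.477 servings, lentils = 3.614 servings.
Objective = 0.61·1.477 + 0.58·3.614 = 2.9971.

$3.00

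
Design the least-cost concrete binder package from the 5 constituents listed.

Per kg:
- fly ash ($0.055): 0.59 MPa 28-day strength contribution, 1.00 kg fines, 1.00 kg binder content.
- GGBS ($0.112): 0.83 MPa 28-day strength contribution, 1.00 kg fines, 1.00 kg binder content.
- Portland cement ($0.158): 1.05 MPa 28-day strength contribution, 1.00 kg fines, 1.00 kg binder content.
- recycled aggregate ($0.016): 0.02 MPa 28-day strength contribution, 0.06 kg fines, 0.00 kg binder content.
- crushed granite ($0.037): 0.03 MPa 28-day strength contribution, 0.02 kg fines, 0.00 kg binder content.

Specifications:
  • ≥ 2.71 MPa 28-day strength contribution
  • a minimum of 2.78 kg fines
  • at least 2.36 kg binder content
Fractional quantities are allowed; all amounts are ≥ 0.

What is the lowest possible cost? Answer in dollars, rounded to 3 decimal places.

$0.253

Treat it as an LP. Let x1 = kg of fly ash, x2 = kg of GGBS, x3 = kg of Portland cement, x4 = kg of recycled aggregate, x5 = kg of crushed granite.
Minimise 0.055x1 + 0.112x2 + 0.158x3 + 0.016x4 + 0.037x5 s.t.:
  0.59x1 + 0.83x2 + 1.05x3 + 0.02x4 + 0.03x5 ≥ 2.71   (28-day strength contribution)
  1x1 + 1x2 + 1x3 + 0.06x4 + 0.02x5 ≥ 2.78   (fines)
  1x1 + 1x2 + 1x3 ≥ 2.36   (binder content)
  x1, x2, x3, x4, x5 ≥ 0.
The cheapest feasible vertex uses only fly ash; GGBS, Portland cement, recycled aggregate, crushed granite are not used. The 28-day strength contribution requirement is met with equality.
That vertex is x1 = 4.593.
Hence cost = 0.055·4.593 = $0.25262.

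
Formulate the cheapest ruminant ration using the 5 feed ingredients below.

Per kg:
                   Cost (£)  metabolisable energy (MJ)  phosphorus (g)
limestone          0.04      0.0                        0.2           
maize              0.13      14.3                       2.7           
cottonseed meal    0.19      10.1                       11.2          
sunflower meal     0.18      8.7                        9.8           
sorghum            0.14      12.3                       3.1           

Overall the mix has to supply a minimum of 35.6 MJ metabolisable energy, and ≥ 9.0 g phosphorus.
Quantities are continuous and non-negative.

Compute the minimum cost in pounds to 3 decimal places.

£0.348

Let x1 = kg of limestone, x2 = kg of maize, x3 = kg of cottonseed meal, x4 = kg of sunflower meal, x5 = kg of sorghum.
Minimise 0.04x1 + 0.13x2 + 0.19x3 + 0.18x4 + 0.14x5 with:
  14.3x2 + 10.1x3 + 8.7x4 + 12.3x5 ≥ 35.6   (metabolisable energy)
  0.2x1 + 2.7x2 + 11.2x3 + 9.8x4 + 3.1x5 ≥ 9   (phosphorus)
  x1, x2, x3, x4, x5 ≥ 0.
The optimal basis is {maize, cottonseed meal}; limestone, sunflower meal, sorghum drop out. The metabolisable energy and phosphorus requirements are met with equality.
Solving gives x2 = 2.316, x3 = 0.2452.
Hence cost = 0.13·2.316 + 0.19·0.2452 = £0.34767.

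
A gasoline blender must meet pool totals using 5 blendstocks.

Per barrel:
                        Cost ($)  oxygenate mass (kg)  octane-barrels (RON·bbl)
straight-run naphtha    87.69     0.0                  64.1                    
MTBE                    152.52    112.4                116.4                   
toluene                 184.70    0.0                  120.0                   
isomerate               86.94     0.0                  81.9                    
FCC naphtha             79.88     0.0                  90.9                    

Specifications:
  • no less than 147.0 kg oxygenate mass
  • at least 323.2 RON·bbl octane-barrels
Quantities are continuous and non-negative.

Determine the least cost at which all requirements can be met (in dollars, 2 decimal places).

$349.71

Let x1 = barrels of straight-run naphtha, x2 = barrels of MTBE, x3 = barrels of toluene, x4 = barrels of isomerate, x5 = barrels of FCC naphtha.
Minimise 87.69x1 + 152.52x2 + 184.7x3 + 86.94x4 + 79.88x5 s.t.:
  112.4x2 ≥ 147   (oxygenate mass)
  64.1x1 + 116.4x2 + 120x3 + 81.9x4 + 90.9x5 ≥ 323.2   (octane-barrels)
  x1, x2, x3, x4, x5 ≥ 0.
At the optimum only MTBE, FCC naphtha are positive (straight-run naphtha, toluene, isomerate = 0). The oxygenate mass and octane-barrels requirements are met with equality.
Optimal quantities: MTBE = 1.30783 barrels, FCC naphtha = 1.88084 barrels.
Cost = 152.52·1.30783 + 79.88·1.88084 = 349.7117.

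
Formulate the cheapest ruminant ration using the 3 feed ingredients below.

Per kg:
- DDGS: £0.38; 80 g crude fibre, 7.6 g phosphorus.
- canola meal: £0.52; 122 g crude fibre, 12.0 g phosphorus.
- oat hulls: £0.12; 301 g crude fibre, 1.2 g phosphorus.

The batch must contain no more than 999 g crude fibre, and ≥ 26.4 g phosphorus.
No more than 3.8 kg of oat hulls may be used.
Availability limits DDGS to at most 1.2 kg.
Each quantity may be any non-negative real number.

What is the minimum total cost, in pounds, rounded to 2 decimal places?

This is a linear program. Let x1 = kg of DDGS, x2 = kg of canola meal, x3 = kg of oat hulls.
min 0.38x1 + 0.52x2 + 0.12x3 with:
  80x1 + 122x2 + 301x3 ≤ 999   (crude fibre)
  7.6x1 + 12x2 + 1.2x3 ≥ 26.4   (phosphorus)
  x3 ≤ 3.8
  x1 ≤ 1.2
  x1, x2, x3 ≥ 0.
The optimal basis is {canola meal}; DDGS, oat hulls drop out. Binding constraint: phosphorus.
Solving gives x2 = 2.2.
Cost = 0.52·2.2 = 1.1440.

£1.14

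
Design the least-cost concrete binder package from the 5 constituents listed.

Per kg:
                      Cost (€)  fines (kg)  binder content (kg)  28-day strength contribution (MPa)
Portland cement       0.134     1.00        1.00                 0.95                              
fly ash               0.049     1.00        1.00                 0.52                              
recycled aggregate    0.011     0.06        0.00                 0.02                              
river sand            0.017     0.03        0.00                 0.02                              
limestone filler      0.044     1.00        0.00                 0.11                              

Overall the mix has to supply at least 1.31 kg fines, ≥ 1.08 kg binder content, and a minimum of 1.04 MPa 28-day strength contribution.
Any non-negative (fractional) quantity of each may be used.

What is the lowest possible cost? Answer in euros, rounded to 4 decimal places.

€0.0980

Set it up as a linear program. Let x1 = kg of Portland cement, x2 = kg of fly ash, x3 = kg of recycled aggregate, x4 = kg of river sand, x5 = kg of limestone filler.
min 0.134x1 + 0.049x2 + 0.011x3 + 0.017x4 + 0.044x5 s.t.:
  1x1 + 1x2 + 0.06x3 + 0.03x4 + 1x5 ≥ 1.31   (fines)
  1x1 + 1x2 ≥ 1.08   (binder content)
  0.95x1 + 0.52x2 + 0.02x3 + 0.02x4 + 0.11x5 ≥ 1.04   (28-day strength contribution)
  x1, x2, x3, x4, x5 ≥ 0.
The optimal basis is {fly ash}; Portland cement, recycled aggregate, river sand, limestone filler drop out. Binding constraint: 28-day strength contribution.
That vertex is x2 = 2.
Cost = 0.049·2 = 0.098000.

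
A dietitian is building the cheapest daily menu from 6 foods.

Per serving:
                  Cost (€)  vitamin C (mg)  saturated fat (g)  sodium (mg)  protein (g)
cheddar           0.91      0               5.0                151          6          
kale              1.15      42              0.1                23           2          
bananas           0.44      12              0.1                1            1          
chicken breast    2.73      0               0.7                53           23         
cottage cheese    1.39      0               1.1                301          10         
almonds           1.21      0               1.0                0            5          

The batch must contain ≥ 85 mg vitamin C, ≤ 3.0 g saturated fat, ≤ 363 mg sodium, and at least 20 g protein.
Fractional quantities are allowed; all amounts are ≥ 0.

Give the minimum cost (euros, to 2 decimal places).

€4.22

Let x1 = servings of cheddar, x2 = servings of kale, x3 = servings of bananas, x4 = servings of chicken breast, x5 = servings of cottage cheese, x6 = servings of almonds.
Minimize 0.91x1 + 1.15x2 + 0.44x3 + 2.73x4 + 1.39x5 + 1.21x6 s.t.:
  42x2 + 12x3 ≥ 85   (vitamin C)
  5x1 + 0.1x2 + 0.1x3 + 0.7x4 + 1.1x5 + 1x6 ≤ 3   (saturated fat)
  151x1 + 23x2 + 1x3 + 53x4 + 301x5 ≤ 363   (sodium)
  6x1 + 2x2 + 1x3 + 23x4 + 10x5 + 5x6 ≥ 20   (protein)
  x1, x2, x3, x4, x5, x6 ≥ 0.
At the optimum only kale, chicken breast are positive (cheddar, bananas, cottage cheese, almonds = 0). Binding constraints: vitamin C and protein.
So kale = 2.024 servings, chicken breast = 0.6936 servings.
Hence cost = 1.15·2.024 + 2.73·0.6936 = €4.2211.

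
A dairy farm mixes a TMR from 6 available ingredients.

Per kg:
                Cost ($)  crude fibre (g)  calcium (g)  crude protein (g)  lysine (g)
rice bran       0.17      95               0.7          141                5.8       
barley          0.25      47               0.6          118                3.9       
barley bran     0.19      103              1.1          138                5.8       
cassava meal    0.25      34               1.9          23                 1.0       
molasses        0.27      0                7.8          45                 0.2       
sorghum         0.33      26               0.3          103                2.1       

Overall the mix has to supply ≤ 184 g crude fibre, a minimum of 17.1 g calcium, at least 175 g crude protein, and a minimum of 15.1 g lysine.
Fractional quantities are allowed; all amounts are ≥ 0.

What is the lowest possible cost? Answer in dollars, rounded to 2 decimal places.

Let x1 = kg of rice bran, x2 = kg of barley, x3 = kg of barley bran, x4 = kg of cassava meal, x5 = kg of molasses, x6 = kg of sorghum.
Minimize 0.17x1 + 0.25x2 + 0.19x3 + 0.25x4 + 0.27x5 + 0.33x6 s.t.:
  95x1 + 47x2 + 103x3 + 34x4 + 26x6 ≤ 184   (crude fibre)
  0.7x1 + 0.6x2 + 1.1x3 + 1.9x4 + 7.8x5 + 0.3x6 ≥ 17.1   (calcium)
  141x1 + 118x2 + 138x3 + 23x4 + 45x5 + 103x6 ≥ 175   (crude protein)
  5.8x1 + 3.9x2 + 5.8x3 + 1x4 + 0.2x5 + 2.1x6 ≥ 15.1   (lysine)
  x1, x2, x3, x4, x5, x6 ≥ 0.
The cheapest feasible vertex uses only rice bran, barley, molasses; barley bran, cassava meal, sorghum are not used. The crude fibre, calcium, lysine requirements are met with equality.
That vertex is x1 = 0.2639, x2 = 3.381, x5 = 1.909.
Hence cost = 0.17·0.2639 + 0.25·3.381 + 0.27·1.909 = $1.4055.

$1.41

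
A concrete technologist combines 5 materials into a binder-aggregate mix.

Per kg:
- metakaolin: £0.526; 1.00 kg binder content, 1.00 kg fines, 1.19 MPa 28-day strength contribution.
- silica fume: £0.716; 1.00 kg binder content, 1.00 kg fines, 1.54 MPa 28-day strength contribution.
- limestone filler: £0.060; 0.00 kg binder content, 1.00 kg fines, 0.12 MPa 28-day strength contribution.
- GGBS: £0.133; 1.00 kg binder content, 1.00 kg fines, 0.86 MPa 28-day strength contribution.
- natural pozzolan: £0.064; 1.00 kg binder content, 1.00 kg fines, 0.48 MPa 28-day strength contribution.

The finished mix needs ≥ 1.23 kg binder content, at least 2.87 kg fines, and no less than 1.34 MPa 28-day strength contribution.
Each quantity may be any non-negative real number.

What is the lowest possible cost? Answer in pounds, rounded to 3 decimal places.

£0.183

Let x1 = kg of metakaolin, x2 = kg of silica fume, x3 = kg of limestone filler, x4 = kg of GGBS, x5 = kg of natural pozzolan.
Minimize 0.526x1 + 0.716x2 + 0.06x3 + 0.133x4 + 0.064x5 s.t.:
  1x1 + 1x2 + 1x4 + 1x5 ≥ 1.23   (binder content)
  1x1 + 1x2 + 1x3 + 1x4 + 1x5 ≥ 2.87   (fines)
  1.19x1 + 1.54x2 + 0.12x3 + 0.86x4 + 0.48x5 ≥ 1.34   (28-day strength contribution)
  x1, x2, x3, x4, x5 ≥ 0.
The optimal basis is {limestone filler, natural pozzolan}; metakaolin, silica fume, GGBS drop out. Binding constraints: fines and 28-day strength contribution.
Optimal quantities: limestone filler = 0.1044 kg, natural pozzolan = 2.766 kg.
Cost = 0.06·0.1044 + 0.064·2.766 = 0.18329.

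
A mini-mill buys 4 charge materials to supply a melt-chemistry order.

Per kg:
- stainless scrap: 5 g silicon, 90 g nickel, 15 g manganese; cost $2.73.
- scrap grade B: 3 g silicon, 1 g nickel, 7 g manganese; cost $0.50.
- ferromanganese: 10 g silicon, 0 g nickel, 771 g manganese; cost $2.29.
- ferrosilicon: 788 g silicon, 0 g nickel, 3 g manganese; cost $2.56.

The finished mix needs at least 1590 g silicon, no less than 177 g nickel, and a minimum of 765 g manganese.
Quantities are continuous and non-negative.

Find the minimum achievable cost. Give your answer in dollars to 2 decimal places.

Treat it as an LP. Let x1 = kg of stainless scrap, x2 = kg of scrap grade B, x3 = kg of ferromanganese, x4 = kg of ferrosilicon.
min 2.73x1 + 0.5x2 + 2.29x3 + 2.56x4 with:
  5x1 + 3x2 + 10x3 + 788x4 ≥ 1590   (silicon)
  90x1 + 1x2 ≥ 177   (nickel)
  15x1 + 7x2 + 771x3 + 3x4 ≥ 765   (manganese)
  x1, x2, x3, x4 ≥ 0.
The minimum-cost mix takes nothing from scrap grade B — only stainless scrap, ferromanganese, ferrosilicon. There the silicon, nickel, manganese constraints are tight.
Optimal quantities: stainless scrap = 1.967 kg, ferromanganese = 0.9462 kg, ferrosilicon = 1.993 kg.
Objective = 2.73·1.967 + 2.29·0.9462 + 2.56·1.993 = 12.6388.

$12.64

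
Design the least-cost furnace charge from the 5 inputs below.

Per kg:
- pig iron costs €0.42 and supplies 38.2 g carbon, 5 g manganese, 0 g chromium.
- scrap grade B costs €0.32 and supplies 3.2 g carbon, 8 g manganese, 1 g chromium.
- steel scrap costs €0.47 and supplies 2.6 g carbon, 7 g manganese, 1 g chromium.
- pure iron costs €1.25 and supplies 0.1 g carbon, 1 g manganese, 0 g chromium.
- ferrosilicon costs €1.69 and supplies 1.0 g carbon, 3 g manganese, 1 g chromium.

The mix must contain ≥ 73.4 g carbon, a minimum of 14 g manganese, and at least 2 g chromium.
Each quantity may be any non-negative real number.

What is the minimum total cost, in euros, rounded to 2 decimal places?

€1.38

This is a linear program. Let x1 = kg of pig iron, x2 = kg of scrap grade B, x3 = kg of steel scrap, x4 = kg of pure iron, x5 = kg of ferrosilicon.
min 0.42x1 + 0.32x2 + 0.47x3 + 1.25x4 + 1.69x5 subject to:
  38.2x1 + 3.2x2 + 2.6x3 + 0.1x4 + 1x5 ≥ 73.4   (carbon)
  5x1 + 8x2 + 7x3 + 1x4 + 3x5 ≥ 14   (manganese)
  1x2 + 1x3 + 1x5 ≥ 2   (chromium)
  x1, x2, x3, x4, x5 ≥ 0.
The minimum-cost mix takes nothing from steel scrap, pure iron, ferrosilicon — only pig iron, scrap grade B. The carbon and chromium requirements are met with equality.
So pig iron = 1.754 kg, scrap grade B = 2 kg.
Cost = 0.42·1.754 + 0.32·2 = 1.3767.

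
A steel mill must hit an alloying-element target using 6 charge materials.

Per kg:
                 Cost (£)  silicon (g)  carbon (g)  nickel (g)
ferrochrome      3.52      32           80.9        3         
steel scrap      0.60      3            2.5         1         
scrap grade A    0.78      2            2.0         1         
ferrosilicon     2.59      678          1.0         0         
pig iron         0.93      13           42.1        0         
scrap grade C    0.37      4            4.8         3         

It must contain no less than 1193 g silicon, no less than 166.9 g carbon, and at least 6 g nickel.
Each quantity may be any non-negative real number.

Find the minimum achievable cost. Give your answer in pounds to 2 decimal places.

Treat it as an LP. Let x1 = kg of ferrochrome, x2 = kg of steel scrap, x3 = kg of scrap grade A, x4 = kg of ferrosilicon, x5 = kg of pig iron, x6 = kg of scrap grade C.
min 3.52x1 + 0.6x2 + 0.78x3 + 2.59x4 + 0.93x5 + 0.37x6 with:
  32x1 + 3x2 + 2x3 + 678x4 + 13x5 + 4x6 ≥ 1193   (silicon)
  80.9x1 + 2.5x2 + 2x3 + 1x4 + 42.1x5 + 4.8x6 ≥ 166.9   (carbon)
  3x1 + 1x2 + 1x3 + 3x6 ≥ 6   (nickel)
  x1, x2, x3, x4, x5, x6 ≥ 0.
The optimal basis is {ferrosilicon, pig iron, scrap grade C}; ferrochrome, steel scrap, scrap grade A drop out. There the silicon, carbon, nickel constraints are tight.
That vertex is x4 = 1.677, x5 = 3.697, x6 = 2.
Total cost: 2.59·1.677 + 0.93·3.697 + 0.37·2 = 8.5216.

£8.52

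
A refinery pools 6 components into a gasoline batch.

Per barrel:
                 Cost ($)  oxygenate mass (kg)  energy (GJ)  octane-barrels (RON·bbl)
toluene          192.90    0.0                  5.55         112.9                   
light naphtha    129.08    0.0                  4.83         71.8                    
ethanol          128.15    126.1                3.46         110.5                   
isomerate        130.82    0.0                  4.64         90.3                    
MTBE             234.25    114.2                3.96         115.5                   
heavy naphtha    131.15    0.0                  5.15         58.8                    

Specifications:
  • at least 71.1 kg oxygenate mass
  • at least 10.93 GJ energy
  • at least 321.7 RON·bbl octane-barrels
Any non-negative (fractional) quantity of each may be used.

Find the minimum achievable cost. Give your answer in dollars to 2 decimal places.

Let x1 = barrels of toluene, x2 = barrels of light naphtha, x3 = barrels of ethanol, x4 = barrels of isomerate, x5 = barrels of MTBE, x6 = barrels of heavy naphtha.
Minimise 192.9x1 + 129.08x2 + 128.15x3 + 130.82x4 + 234.25x5 + 131.15x6 with:
  126.1x3 + 114.2x5 ≥ 71.1   (oxygenate mass)
  5.55x1 + 4.83x2 + 3.46x3 + 4.64x4 + 3.96x5 + 5.15x6 ≥ 10.93   (energy)
  112.9x1 + 71.8x2 + 110.5x3 + 90.3x4 + 115.5x5 + 58.8x6 ≥ 321.7   (octane-barrels)
  x1, x2, x3, x4, x5, x6 ≥ 0.
The cheapest feasible vertex uses only ethanol, isomerate; toluene, light naphtha, MTBE, heavy naphtha are not used. Binding constraints: energy and octane-barrels.
So ethanol = 2.525 barrels, isomerate = 0.4727 barrels.
Total cost: 128.15·2.525 + 130.82·0.4727 = 385.4174.

$385.42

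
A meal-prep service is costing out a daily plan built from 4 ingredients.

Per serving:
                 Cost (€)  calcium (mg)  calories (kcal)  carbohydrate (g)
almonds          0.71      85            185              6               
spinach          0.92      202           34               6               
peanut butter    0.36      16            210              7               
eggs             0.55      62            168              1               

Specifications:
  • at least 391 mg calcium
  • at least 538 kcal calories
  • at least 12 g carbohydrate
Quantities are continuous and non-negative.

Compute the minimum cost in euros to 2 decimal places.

€2.43

Set it up as a linear program. Let x1 = servings of almonds, x2 = servings of spinach, x3 = servings of peanut butter, x4 = servings of eggs.
Minimize 0.71x1 + 0.92x2 + 0.36x3 + 0.55x4 with:
  85x1 + 202x2 + 16x3 + 62x4 ≥ 391   (calcium)
  185x1 + 34x2 + 210x3 + 168x4 ≥ 538   (calories)
  6x1 + 6x2 + 7x3 + 1x4 ≥ 12   (carbohydrate)
  x1, x2, x3, x4 ≥ 0.
At the optimum only spinach, peanut butter are positive (almonds, eggs = 0). Binding constraints: calcium and calories.
Optimal quantities: spinach = 1.755 servings, peanut butter = 2.278 servings.
Total cost: 0.92·1.755 + 0.36·2.278 = 2.4347.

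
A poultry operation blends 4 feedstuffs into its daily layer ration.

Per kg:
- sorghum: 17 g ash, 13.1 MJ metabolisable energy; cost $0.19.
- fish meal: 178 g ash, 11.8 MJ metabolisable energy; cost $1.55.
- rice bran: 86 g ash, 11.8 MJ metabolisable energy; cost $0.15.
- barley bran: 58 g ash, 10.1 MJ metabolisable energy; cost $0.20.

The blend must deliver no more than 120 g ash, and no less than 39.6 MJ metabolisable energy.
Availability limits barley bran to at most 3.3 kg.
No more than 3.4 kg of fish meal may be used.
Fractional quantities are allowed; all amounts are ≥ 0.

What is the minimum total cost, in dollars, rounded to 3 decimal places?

$0.554

Let x1 = kg of sorghum, x2 = kg of fish meal, x3 = kg of rice bran, x4 = kg of barley bran.
min 0.19x1 + 1.55x2 + 0.15x3 + 0.2x4 subject to:
  17x1 + 178x2 + 86x3 + 58x4 ≤ 120   (ash)
  13.1x1 + 11.8x2 + 11.8x3 + 10.1x4 ≥ 39.6   (metabolisable energy)
  x4 ≤ 3.3
  x2 ≤ 3.4
  x1, x2, x3, x4 ≥ 0.
The optimal basis is {sorghum, rice bran}; fish meal, barley bran drop out. The ash and metabolisable energy requirements are met with equality.
Optimal quantities: sorghum = 2.149 kg, rice bran = 0.9706 kg.
Cost = 0.19·2.149 + 0.15·0.9706 = 0.55390.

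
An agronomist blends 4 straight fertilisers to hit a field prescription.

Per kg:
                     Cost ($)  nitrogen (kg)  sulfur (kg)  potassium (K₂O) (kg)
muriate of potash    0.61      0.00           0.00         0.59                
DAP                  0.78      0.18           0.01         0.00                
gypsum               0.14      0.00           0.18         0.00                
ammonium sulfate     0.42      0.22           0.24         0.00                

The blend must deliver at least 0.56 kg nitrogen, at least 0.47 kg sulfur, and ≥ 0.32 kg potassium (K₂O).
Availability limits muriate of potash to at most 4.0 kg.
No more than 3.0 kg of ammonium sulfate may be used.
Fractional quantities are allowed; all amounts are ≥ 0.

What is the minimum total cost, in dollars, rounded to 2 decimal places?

Let x1 = kg of muriate of potash, x2 = kg of DAP, x3 = kg of gypsum, x4 = kg of ammonium sulfate.
Minimise 0.61x1 + 0.78x2 + 0.14x3 + 0.42x4 with:
  0.18x2 + 0.22x4 ≥ 0.56   (nitrogen)
  0.01x2 + 0.18x3 + 0.24x4 ≥ 0.47   (sulfur)
  0.59x1 ≥ 0.32   (potassium (K₂O))
  x1 ≤ 4
  x4 ≤ 3
  x1, x2, x3, x4 ≥ 0.
The optimal basis is {muriate of potash, ammonium sulfate}; DAP, gypsum drop out. There the nitrogen and potassium (K₂O) constraints are tight.
Solving gives x1 = 0.5424, x4 = 2.545.
Total cost: 0.61·0.5424 + 0.42·2.545 = 1.3998.

$1.40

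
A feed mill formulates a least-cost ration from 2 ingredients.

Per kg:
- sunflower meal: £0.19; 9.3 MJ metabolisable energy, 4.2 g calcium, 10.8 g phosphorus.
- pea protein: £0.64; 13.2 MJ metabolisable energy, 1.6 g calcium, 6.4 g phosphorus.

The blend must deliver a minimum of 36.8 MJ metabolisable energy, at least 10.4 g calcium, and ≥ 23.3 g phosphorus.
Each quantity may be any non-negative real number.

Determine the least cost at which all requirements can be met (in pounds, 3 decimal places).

This is a linear program. Let x1 = kg of sunflower meal, x2 = kg of pea protein.
min 0.19x1 + 0.64x2 with:
  9.3x1 + 13.2x2 ≥ 36.8   (metabolisable energy)
  4.2x1 + 1.6x2 ≥ 10.4   (calcium)
  10.8x1 + 6.4x2 ≥ 23.3   (phosphorus)
  x1, x2 ≥ 0.
The optimal basis is {sunflower meal}; pea protein drops out. Binding constraint: metabolisable energy.
So sunflower meal = 3.957 kg.
Total cost: 0.19·3.957 = 0.75183.

£0.752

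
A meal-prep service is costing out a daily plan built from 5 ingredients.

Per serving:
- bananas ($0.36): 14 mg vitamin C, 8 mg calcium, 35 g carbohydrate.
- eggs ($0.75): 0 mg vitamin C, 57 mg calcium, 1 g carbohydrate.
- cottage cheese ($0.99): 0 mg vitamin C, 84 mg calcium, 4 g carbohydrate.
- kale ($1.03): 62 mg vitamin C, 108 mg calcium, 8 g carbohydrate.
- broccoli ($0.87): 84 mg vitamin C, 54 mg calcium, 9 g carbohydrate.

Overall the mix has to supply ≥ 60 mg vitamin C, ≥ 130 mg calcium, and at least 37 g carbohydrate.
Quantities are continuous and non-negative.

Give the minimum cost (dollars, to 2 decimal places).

$1.47

Treat it as an LP. Let x1 = servings of bananas, x2 = servings of eggs, x3 = servings of cottage cheese, x4 = servings of kale, x5 = servings of broccoli.
Minimise 0.36x1 + 0.75x2 + 0.99x3 + 1.03x4 + 0.87x5 subject to:
  14x1 + 62x4 + 84x5 ≥ 60   (vitamin C)
  8x1 + 57x2 + 84x3 + 108x4 + 54x5 ≥ 130   (calcium)
  35x1 + 1x2 + 4x3 + 8x4 + 9x5 ≥ 37   (carbohydrate)
  x1, x2, x3, x4, x5 ≥ 0.
At the optimum only bananas, kale are positive (eggs, cottage cheese, broccoli = 0). Binding constraints: calcium and carbohydrate.
Optimal quantities: bananas = 0.7955 servings, kale = 1.145 servings.
Objective = 0.36·0.7955 + 1.03·1.145 = 1.4657.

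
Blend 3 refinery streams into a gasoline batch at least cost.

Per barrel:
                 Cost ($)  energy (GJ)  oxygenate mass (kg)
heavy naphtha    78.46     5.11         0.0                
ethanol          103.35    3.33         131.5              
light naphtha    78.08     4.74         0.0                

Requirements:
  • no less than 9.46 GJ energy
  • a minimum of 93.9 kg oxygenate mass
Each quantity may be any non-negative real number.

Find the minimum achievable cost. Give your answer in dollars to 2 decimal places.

Set it up as a linear program. Let x1 = barrels of heavy naphtha, x2 = barrels of ethanol, x3 = barrels of light naphtha.
min 78.46x1 + 103.35x2 + 78.08x3 subject to:
  5.11x1 + 3.33x2 + 4.74x3 ≥ 9.46   (energy)
  131.5x2 ≥ 93.9   (oxygenate mass)
  x1, x2, x3 ≥ 0.
At the optimum only heavy naphtha, ethanol are positive (light naphtha = 0). There the energy and oxygenate mass constraints are tight.
So heavy naphtha = 1.3859 barrels, ethanol = 0.71407 barrels.
Hence cost = 78.46·1.3859 + 103.35·0.71407 = $182.5368.

$182.54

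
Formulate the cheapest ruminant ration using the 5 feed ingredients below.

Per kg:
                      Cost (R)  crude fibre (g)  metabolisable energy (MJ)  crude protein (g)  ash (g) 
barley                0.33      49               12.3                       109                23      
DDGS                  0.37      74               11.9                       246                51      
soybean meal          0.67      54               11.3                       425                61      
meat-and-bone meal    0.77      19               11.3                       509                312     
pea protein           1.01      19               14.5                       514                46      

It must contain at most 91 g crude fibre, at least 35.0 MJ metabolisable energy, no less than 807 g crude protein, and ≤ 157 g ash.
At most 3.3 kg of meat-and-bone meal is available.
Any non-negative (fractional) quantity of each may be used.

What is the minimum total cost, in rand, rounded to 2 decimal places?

Let x1 = kg of barley, x2 = kg of DDGS, x3 = kg of soybean meal, x4 = kg of meat-and-bone meal, x5 = kg of pea protein.
Minimize 0.33x1 + 0.37x2 + 0.67x3 + 0.77x4 + 1.01x5 subject to:
  49x1 + 74x2 + 54x3 + 19x4 + 19x5 ≤ 91   (crude fibre)
  12.3x1 + 11.9x2 + 11.3x3 + 11.3x4 + 14.5x5 ≥ 35   (metabolisable energy)
  109x1 + 246x2 + 425x3 + 509x4 + 514x5 ≥ 807   (crude protein)
  23x1 + 51x2 + 61x3 + 312x4 + 46x5 ≤ 157   (ash)
  x4 ≤ 3.3
  x1, x2, x3, x4, x5 ≥ 0.
The cheapest feasible vertex uses only barley, meat-and-bone meal, pea protein; DDGS, soybean meal are not used. There the crude fibre, metabolisable energy, crude protein constraints are tight.
Solving gives x1 = 1.36, x4 = 0.1012, x5 = 1.181.
Total cost: 0.33·1.36 + 0.77·0.1012 + 1.01·1.181 = 1.7195.

R1.72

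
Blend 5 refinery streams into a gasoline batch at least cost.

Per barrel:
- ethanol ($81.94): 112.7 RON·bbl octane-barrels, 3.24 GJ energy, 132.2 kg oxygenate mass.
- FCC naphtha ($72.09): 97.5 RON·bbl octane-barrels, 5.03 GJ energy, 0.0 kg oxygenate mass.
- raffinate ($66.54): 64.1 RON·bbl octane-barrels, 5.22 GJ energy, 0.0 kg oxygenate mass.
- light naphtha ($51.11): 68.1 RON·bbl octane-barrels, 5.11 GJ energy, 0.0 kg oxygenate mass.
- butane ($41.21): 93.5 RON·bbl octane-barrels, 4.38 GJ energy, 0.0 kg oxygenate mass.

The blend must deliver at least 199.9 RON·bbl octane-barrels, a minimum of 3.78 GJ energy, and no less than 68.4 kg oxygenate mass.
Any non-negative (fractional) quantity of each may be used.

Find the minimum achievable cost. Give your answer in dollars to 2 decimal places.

$104.80

Let x1 = barrels of ethanol, x2 = barrels of FCC naphtha, x3 = barrels of raffinate, x4 = barrels of light naphtha, x5 = barrels of butane.
Minimize 81.94x1 + 72.09x2 + 66.54x3 + 51.11x4 + 41.21x5 s.t.:
  112.7x1 + 97.5x2 + 64.1x3 + 68.1x4 + 93.5x5 ≥ 199.9   (octane-barrels)
  3.24x1 + 5.03x2 + 5.22x3 + 5.11x4 + 4.38x5 ≥ 3.78   (energy)
  132.2x1 ≥ 68.4   (oxygenate mass)
  x1, x2, x3, x4, x5 ≥ 0.
The minimum-cost mix takes nothing from FCC naphtha, raffinate, light naphtha — only ethanol, butane. Binding constraints: octane-barrels and oxygenate mass.
Optimal quantities: ethanol = 0.5174 barrels, butane = 1.5143 barrels.
Total cost: 81.94·0.5174 + 41.21·1.5143 = 104.8001.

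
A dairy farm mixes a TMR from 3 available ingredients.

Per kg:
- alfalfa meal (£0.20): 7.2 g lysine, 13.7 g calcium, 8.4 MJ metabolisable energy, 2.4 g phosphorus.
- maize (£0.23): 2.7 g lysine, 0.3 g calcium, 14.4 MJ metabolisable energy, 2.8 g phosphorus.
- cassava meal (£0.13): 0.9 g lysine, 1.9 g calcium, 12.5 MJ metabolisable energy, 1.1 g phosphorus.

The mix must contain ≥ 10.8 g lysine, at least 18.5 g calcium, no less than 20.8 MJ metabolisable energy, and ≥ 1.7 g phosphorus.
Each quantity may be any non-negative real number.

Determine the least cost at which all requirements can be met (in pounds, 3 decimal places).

£0.375

This is a linear program. Let x1 = kg of alfalfa meal, x2 = kg of maize, x3 = kg of cassava meal.
Minimise 0.2x1 + 0.23x2 + 0.13x3 s.t.:
  7.2x1 + 2.7x2 + 0.9x3 ≥ 10.8   (lysine)
  13.7x1 + 0.3x2 + 1.9x3 ≥ 18.5   (calcium)
  8.4x1 + 14.4x2 + 12.5x3 ≥ 20.8   (metabolisable energy)
  2.4x1 + 2.8x2 + 1.1x3 ≥ 1.7   (phosphorus)
  x1, x2, x3 ≥ 0.
The minimum-cost mix takes nothing from maize — only alfalfa meal, cassava meal. The lysine and metabolisable energy requirements are met with equality.
So alfalfa meal = 1.41 kg, cassava meal = 0.7162 kg.
Hence cost = 0.2·1.41 + 0.13·0.7162 = £0.37511.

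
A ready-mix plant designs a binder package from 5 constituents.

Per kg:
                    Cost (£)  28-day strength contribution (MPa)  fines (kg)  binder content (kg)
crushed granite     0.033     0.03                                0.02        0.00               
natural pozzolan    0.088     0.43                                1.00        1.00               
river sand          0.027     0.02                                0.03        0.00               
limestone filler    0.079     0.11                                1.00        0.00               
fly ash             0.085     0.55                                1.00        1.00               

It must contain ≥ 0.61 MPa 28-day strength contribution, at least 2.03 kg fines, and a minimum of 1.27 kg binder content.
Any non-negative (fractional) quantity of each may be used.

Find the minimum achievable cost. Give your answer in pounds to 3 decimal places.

Treat it as an LP. Let x1 = kg of crushed granite, x2 = kg of natural pozzolan, x3 = kg of river sand, x4 = kg of limestone filler, x5 = kg of fly ash.
min 0.033x1 + 0.088x2 + 0.027x3 + 0.079x4 + 0.085x5 s.t.:
  0.03x1 + 0.43x2 + 0.02x3 + 0.11x4 + 0.55x5 ≥ 0.61   (28-day strength contribution)
  0.02x1 + 1x2 + 0.03x3 + 1x4 + 1x5 ≥ 2.03   (fines)
  1x2 + 1x5 ≥ 1.27   (binder content)
  x1, x2, x3, x4, x5 ≥ 0.
The minimum-cost mix takes nothing from crushed granite, natural pozzolan, river sand — only limestone filler, fly ash. Binding constraints: fines and binder content.
That vertex is x4 = 0.76, x5 = 1.27.
Cost = 0.079·0.76 + 0.085·1.27 = 0.16799.

£0.168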